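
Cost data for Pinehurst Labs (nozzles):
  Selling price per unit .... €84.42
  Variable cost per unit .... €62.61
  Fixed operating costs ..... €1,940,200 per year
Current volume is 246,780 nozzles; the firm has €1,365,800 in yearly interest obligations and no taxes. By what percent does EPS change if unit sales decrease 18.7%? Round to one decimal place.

Contribution at this volume is 246,780 × €21.81 = €5,382,271.80.
Subtracting fixed costs: EBIT = €5,382,271.80 − €1,940,200 = €3,442,071.80.
After interest of €1,365,800.00, pre-tax earnings = €2,076,271.80.
Degree of combined leverage = contribution ÷ (EBIT − I) = €5,382,271.80 ÷ €2,076,271.80 = 2.5923.
EPS therefore changes by 2.5923 × (-18.7%) = -48.5%.

-48.5%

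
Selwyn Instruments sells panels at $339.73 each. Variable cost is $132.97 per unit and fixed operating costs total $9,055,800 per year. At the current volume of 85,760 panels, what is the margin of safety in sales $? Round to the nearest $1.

$14,255,544

Contribution margin per unit = $339.73 − $132.97 = $206.76. Break-even units = $9,055,800 ÷ $206.76 = 43,798.61; break-even revenue = 43,798.61 × $339.73 = $14,879,700.78.
Current sales = 85,760 × $339.73 = $29,135,244.80.
Margin of safety = $29,135,244.80 − $14,879,700.78 = $14,255,544.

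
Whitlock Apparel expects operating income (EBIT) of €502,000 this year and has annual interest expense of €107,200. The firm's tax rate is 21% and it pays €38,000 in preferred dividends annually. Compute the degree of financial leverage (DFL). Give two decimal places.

Interest = €107,200.00.
Preferred dividends grossed up pre-tax: €38,000 / (1 − 0.21) = €48,101.27.
DFL = EBIT ÷ [EBIT − I − D_p/(1−t)] = €502,000 ÷ [€502,000 − €107,200.00 − €48,101.27] = €502,000 ÷ €346,698.73 = 1.4479.

1.45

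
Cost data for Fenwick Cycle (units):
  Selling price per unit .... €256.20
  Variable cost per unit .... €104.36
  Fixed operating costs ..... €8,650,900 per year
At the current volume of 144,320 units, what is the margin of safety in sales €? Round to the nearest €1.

€22,378,099

Each unit contributes €256.20 − €104.36 = €151.84. Break-even units = €8,650,900 ÷ €151.84 = 56,973.79; break-even revenue = 56,973.79 × €256.20 = €14,596,684.54.
Actual sales revenue = 144,320 × €256.20 = €36,974,784.00.
Margin of safety = €36,974,784.00 − €14,596,684.54 = €22,378,099.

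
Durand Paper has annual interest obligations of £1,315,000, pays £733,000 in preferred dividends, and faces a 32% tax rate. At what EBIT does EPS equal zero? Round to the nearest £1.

Preferred dividends are paid after tax, so their pre-tax equivalent is £733,000 ÷ (1 − 0.32) = £1,077,941.18.
EPS = 0 when EBIT covers interest plus the pre-tax preferred burden: £1,315,000 + £1,077,941.18 = £2,392,941.18.

£2,392,941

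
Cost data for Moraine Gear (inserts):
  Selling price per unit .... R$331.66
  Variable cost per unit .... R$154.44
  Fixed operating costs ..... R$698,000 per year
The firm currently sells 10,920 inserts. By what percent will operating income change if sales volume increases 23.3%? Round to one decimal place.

At 10,920 units, contribution = 10,920 × R$177.22 = R$1,935,242.40.
Operating income = contribution − fixed costs = R$1,935,242.40 − R$698,000 = R$1,237,242.40.
So DOL = total CM / EBIT = R$1,935,242.40 / R$1,237,242.40 = 1.5642.
So EBIT moves 1.5642 × (+23.3%) = +36.4%.

+36.4%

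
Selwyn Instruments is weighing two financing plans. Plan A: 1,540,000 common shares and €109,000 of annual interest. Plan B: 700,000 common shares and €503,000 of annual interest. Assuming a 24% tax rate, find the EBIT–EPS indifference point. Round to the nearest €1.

€831,333

Set EPS_A = EPS_B: (EBIT − €109,000)(1 − 0.24) ÷ 1,540,000 = (EBIT − €503,000)(1 − 0.24) ÷ 700,000.
The (1 − t) factor cancels: (EBIT − 109,000) × 700,000 = (EBIT − 503,000) × 1,540,000.
Solving, EBIT = (503,000·1,540,000 − 109,000·700,000) / (1,540,000 − 700,000) = 698,320,000,000 / 840,000 = 831,333.33.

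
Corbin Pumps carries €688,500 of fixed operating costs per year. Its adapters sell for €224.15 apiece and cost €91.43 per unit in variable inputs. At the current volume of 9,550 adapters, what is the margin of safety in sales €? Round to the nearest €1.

€977,829

Each unit contributes €224.15 − €91.43 = €132.72. Break-even units = €688,500 ÷ €132.72 = 5,187.61; break-even revenue = 5,187.61 × €224.15 = €1,162,803.46.
Current sales = 9,550 × €224.15 = €2,140,632.50.
Margin of safety = €2,140,632.50 − €1,162,803.46 = €977,829.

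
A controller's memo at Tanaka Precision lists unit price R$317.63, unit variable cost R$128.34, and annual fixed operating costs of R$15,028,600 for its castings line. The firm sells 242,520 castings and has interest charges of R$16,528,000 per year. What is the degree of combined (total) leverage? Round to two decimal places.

At 242,520 units, contribution = 242,520 × R$189.29 = R$45,906,610.80.
Subtracting fixed costs: EBIT = R$45,906,610.80 − R$15,028,600 = R$30,878,010.80. Interest = R$16,528,000.00.
DOL = R$45,906,610.80 ÷ R$30,878,010.80 = 1.4867; DFL = R$30,878,010.80 ÷ R$14,350,010.80 = 2.1518.
Combined leverage = 1.4867 × 2.1518 = 3.1991.

3.20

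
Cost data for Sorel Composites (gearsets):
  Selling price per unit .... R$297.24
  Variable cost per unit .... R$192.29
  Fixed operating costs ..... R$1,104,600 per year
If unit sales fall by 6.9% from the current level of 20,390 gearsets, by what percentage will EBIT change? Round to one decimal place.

-14.3%

Contribution at this volume is 20,390 × R$104.95 = R$2,139,930.50.
Operating income = contribution − fixed costs = R$2,139,930.50 − R$1,104,600 = R$1,035,330.50.
Degree of operating leverage = R$2,139,930.50 / R$1,035,330.50 = 2.0669.
%ΔEBIT = DOL × %ΔSales = 2.0669 × -6.9% = -14.3%.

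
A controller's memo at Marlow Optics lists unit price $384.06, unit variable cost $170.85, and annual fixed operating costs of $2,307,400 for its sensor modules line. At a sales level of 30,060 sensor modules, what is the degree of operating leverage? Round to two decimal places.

1.56

Contribution at this volume is 30,060 × $213.21 = $6,409,092.60.
EBIT = $6,409,092.60 − $2,307,400 = $4,101,692.60.
So DOL = total CM / EBIT = $6,409,092.60 / $4,101,692.60 = 1.5625.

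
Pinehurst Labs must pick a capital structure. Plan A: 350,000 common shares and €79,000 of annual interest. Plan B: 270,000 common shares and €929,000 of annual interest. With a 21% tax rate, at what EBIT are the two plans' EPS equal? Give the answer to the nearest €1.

Set EPS_A = EPS_B: (EBIT − €79,000)(1 − 0.21) ÷ 350,000 = (EBIT − €929,000)(1 − 0.21) ÷ 270,000.
Cancelling (1 − t) and cross-multiplying: 270,000·(EBIT − 79,000) = 350,000·(EBIT − 929,000).
EBIT × (350,000 − 270,000) = 929,000 × 350,000 − 79,000 × 270,000 = 303,820,000,000, so EBIT = 303,820,000,000 ÷ 80,000 = 3,797,750.00.

€3,797,750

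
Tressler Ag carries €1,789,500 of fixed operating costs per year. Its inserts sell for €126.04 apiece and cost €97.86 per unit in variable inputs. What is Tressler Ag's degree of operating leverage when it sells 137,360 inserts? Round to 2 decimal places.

At 137,360 units, contribution = 137,360 × €28.18 = €3,870,804.80.
EBIT = €3,870,804.80 − €1,789,500 = €2,081,304.80.
Degree of operating leverage = €3,870,804.80 / €2,081,304.80 = 1.8598.

1.86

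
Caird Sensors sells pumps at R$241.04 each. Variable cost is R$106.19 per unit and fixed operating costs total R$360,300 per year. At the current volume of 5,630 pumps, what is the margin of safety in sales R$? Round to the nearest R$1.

R$713,031

Each unit contributes R$241.04 − R$106.19 = R$134.85. Break-even units = R$360,300 ÷ R$134.85 = 2,671.86; break-even revenue = 2,671.86 × R$241.04 = R$644,024.56.
Current sales = 5,630 × R$241.04 = R$1,357,055.20.
Margin of safety = R$1,357,055.20 − R$644,024.56 = R$713,031.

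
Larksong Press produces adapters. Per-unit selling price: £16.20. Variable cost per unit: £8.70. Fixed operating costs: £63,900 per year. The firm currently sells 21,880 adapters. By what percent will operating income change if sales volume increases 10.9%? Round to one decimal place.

Contribution at this volume is 21,880 × £7.50 = £164,100.00.
Operating income = contribution − fixed costs = £164,100.00 − £63,900 = £100,200.00.
So DOL = total CM / EBIT = £164,100.00 / £100,200.00 = 1.6377.
Operating income changes by 1.6377 × +10.9% = +17.9%.

+17.9%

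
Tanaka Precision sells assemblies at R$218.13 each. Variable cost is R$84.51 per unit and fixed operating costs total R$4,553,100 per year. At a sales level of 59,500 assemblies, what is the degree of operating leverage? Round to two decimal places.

Contribution at this volume is 59,500 × R$133.62 = R$7,950,390.00.
Operating income = contribution − fixed costs = R$7,950,390.00 − R$4,553,100 = R$3,397,290.00.
DOL = contribution ÷ EBIT = R$7,950,390.00 ÷ R$3,397,290.00 = 2.3402.

2.34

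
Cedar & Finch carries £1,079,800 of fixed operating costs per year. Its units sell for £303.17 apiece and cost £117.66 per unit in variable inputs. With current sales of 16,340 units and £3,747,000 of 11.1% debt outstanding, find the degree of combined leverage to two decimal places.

1.97

At 16,340 units, contribution = 16,340 × £185.51 = £3,031,233.40.
EBIT = £3,031,233.40 − £1,079,800 = £1,951,433.40. Interest = £415,917.00.
DOL = £3,031,233.40 ÷ £1,951,433.40 = 1.5533; DFL = £1,951,433.40 ÷ £1,535,516.40 = 1.2709.
Combined leverage = 1.5533 × 1.2709 = 1.9741.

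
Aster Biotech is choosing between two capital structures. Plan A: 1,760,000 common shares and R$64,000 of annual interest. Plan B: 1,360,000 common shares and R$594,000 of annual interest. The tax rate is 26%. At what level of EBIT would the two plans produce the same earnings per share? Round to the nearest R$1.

At indifference, (EBIT − 64,000)(1 − t)/1,760,000 = (EBIT − 594,000)(1 − t)/1,360,000.
Cancelling (1 − t) and cross-multiplying: 1,360,000·(EBIT − 64,000) = 1,760,000·(EBIT − 594,000).
Solving, EBIT = (594,000·1,760,000 − 64,000·1,360,000) / (1,760,000 − 1,360,000) = 958,400,000,000 / 400,000 = 2,396,000.00.

R$2,396,000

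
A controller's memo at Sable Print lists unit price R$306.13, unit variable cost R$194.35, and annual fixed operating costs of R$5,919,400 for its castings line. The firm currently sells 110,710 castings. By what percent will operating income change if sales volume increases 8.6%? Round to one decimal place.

Contribution at this volume is 110,710 × R$111.78 = R$12,375,163.80.
EBIT = R$12,375,163.80 − R$5,919,400 = R$6,455,763.80.
DOL = contribution ÷ EBIT = R$12,375,163.80 ÷ R$6,455,763.80 = 1.9169.
Operating income changes by 1.9169 × +8.6% = +16.5%.

+16.5%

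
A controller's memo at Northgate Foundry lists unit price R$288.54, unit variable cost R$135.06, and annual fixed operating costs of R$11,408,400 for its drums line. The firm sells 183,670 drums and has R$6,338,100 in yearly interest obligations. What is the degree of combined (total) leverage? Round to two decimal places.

2.70

At 183,670 units, contribution = 183,670 × R$153.48 = R$28,189,671.60.
EBIT = R$28,189,671.60 − R$11,408,400 = R$16,781,271.60. Interest = R$6,338,100.00.
DOL = R$28,189,671.60 ÷ R$16,781,271.60 = 1.6798; DFL = R$16,781,271.60 ÷ R$10,443,171.60 = 1.6069.
Combined leverage = 1.6798 × 1.6069 = 2.6993.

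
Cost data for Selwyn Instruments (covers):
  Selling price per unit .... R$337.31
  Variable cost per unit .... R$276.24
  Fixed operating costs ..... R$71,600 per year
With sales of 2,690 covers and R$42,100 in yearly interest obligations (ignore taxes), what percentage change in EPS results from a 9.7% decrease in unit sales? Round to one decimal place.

Total contribution margin = 2,690 × R$61.07 = R$164,278.30.
EBIT = R$164,278.30 − R$71,600 = R$92,678.30.
Interest = R$42,100.00, so EBIT − I = R$50,578.30.
DCL = total CM / (EBIT − I) = R$164,278.30 / R$50,578.30 = 3.2480.
EPS therefore changes by 3.2480 × (-9.7%) = -31.5%.

-31.5%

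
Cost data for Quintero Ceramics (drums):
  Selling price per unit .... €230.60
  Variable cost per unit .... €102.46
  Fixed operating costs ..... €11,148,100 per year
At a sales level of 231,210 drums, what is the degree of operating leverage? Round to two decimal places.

At 231,210 units, contribution = 231,210 × €128.14 = €29,627,249.40.
EBIT = €29,627,249.40 − €11,148,100 = €18,479,149.40.
Degree of operating leverage = €29,627,249.40 / €18,479,149.40 = 1.6033.

1.60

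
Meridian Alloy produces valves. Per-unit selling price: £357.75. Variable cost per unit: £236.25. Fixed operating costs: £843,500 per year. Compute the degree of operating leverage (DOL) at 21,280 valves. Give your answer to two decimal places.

1.48

Contribution at this volume is 21,280 × £121.50 = £2,585,520.00.
Subtracting fixed costs: EBIT = £2,585,520.00 − £843,500 = £1,742,020.00.
DOL = contribution ÷ EBIT = £2,585,520.00 ÷ £1,742,020.00 = 1.4842.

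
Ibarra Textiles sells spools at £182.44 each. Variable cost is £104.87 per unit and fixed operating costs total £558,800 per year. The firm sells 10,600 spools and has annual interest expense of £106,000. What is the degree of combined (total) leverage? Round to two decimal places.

Contribution at this volume is 10,600 × £77.57 = £822,242.00.
EBIT = £822,242.00 − £558,800 = £263,442.00. Interest = £106,000.00.
DOL = £822,242.00 ÷ £263,442.00 = 3.1212; DFL = £263,442.00 ÷ £157,442.00 = 1.6733.
Combined leverage = 3.1212 × 1.6733 = 5.2227.

5.22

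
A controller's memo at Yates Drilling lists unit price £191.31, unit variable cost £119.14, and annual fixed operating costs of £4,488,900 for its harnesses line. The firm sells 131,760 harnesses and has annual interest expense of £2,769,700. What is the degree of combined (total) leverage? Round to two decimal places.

4.23

Contribution at this volume is 131,760 × £72.17 = £9,509,119.20.
EBIT = £9,509,119.20 − £4,488,900 = £5,020,219.20. Interest = £2,769,700.00, so EBIT − I = £2,250,519.20.
DCL = contribution ÷ (EBIT − I) = £9,509,119.20 ÷ £2,250,519.20 = 4.2253.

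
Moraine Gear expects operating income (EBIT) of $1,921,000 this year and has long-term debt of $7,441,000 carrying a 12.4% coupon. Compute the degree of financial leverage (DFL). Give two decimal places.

1.92

Annual interest charges come to $922,684.00.
DFL = EBIT ÷ (EBIT − I) = $1,921,000 ÷ ($1,921,000 − $922,684.00) = $1,921,000 ÷ $998,316.00 = 1.9242.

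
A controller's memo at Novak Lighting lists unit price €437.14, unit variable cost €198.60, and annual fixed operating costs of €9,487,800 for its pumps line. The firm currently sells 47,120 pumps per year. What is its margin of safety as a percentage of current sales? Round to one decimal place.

15.6%

Each unit contributes €437.14 − €198.60 = €238.54. Break-even units = €9,487,800 ÷ €238.54 = 39,774.46; break-even revenue = 39,774.46 × €437.14 = €17,387,008.02.
Current sales = 47,120 × €437.14 = €20,598,036.80.
Margin of safety = (€20,598,036.80 − €17,387,008.02) ÷ €20,598,036.80 = 15.6%.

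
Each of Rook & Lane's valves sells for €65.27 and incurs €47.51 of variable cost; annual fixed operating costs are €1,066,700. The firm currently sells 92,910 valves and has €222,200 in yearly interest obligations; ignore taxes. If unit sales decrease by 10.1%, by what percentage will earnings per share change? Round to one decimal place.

-46.1%

Total contribution margin = 92,910 × €17.76 = €1,650,081.60.
EBIT = €1,650,081.60 − €1,066,700 = €583,381.60.
Interest = €222,200.00, so EBIT − I = €361,181.60.
Degree of combined leverage = contribution ÷ (EBIT − I) = €1,650,081.60 ÷ €361,181.60 = 4.5686.
%ΔEPS = DCL × %ΔSales = 4.5686 × -10.1% = -46.1%.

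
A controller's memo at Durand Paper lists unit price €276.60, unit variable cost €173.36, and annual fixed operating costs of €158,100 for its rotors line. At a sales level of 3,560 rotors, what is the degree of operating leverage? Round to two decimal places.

1.75

Total contribution margin = 3,560 × €103.24 = €367,534.40.
Operating income = contribution − fixed costs = €367,534.40 − €158,100 = €209,434.40.
DOL = contribution ÷ EBIT = €367,534.40 ÷ €209,434.40 = 1.7549.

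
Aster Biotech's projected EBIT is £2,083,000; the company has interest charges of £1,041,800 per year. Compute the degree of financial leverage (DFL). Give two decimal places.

2.00

Annual interest charges come to £1,041,800.00.
Degree of financial leverage = EBIT / (EBIT − interest) = £2,083,000 / £1,041,200.00 = 2.0006.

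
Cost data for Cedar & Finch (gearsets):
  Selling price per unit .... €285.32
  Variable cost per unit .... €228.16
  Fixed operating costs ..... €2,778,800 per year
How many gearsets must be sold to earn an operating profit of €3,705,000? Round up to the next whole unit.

113,433 gearsets

Each unit contributes €285.32 − €228.16 = €57.16.
Required volume = (fixed costs + target profit) ÷ CM = (€2,778,800 + €3,705,000) ÷ €57.16 = 113,432.47, so 113,433 gearsets.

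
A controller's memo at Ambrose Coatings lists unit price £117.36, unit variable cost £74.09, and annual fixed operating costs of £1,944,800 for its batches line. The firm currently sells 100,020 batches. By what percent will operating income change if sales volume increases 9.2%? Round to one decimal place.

+16.7%

Contribution at this volume is 100,020 × £43.27 = £4,327,865.40.
Subtracting fixed costs: EBIT = £4,327,865.40 − £1,944,800 = £2,383,065.40.
DOL = contribution ÷ EBIT = £4,327,865.40 ÷ £2,383,065.40 = 1.8161.
%ΔEBIT = DOL × %ΔSales = 1.8161 × +9.2% = +16.7%.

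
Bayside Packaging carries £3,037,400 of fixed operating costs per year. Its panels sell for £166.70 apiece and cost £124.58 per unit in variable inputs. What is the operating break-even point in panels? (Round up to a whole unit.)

72,114 panels

Unit CM = price − variable cost = £166.70 − £124.58 = £42.12.
Break-even volume = fixed costs ÷ CM per unit = £3,037,400 ÷ £42.12 = 72,113.01, so 72,114 panels.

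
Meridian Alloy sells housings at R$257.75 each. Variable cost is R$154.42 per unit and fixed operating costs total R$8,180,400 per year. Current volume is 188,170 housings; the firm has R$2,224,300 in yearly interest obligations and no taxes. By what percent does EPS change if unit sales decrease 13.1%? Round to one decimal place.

-28.2%

At 188,170 units, contribution = 188,170 × R$103.33 = R$19,443,606.10.
Subtracting fixed costs: EBIT = R$19,443,606.10 − R$8,180,400 = R$11,263,206.10.
After interest of R$2,224,300.00, pre-tax earnings = R$9,038,906.10.
Degree of combined leverage = contribution ÷ (EBIT − I) = R$19,443,606.10 ÷ R$9,038,906.10 = 2.1511.
EPS therefore changes by 2.1511 × (-13.1%) = -28.2%.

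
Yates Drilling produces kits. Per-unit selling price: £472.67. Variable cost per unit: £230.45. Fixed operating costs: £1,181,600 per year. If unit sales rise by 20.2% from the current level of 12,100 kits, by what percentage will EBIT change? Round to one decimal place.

+33.8%

At 12,100 units, contribution = 12,100 × £242.22 = £2,930,862.00.
Subtracting fixed costs: EBIT = £2,930,862.00 − £1,181,600 = £1,749,262.00.
So DOL = total CM / EBIT = £2,930,862.00 / £1,749,262.00 = 1.6755.
%ΔEBIT = DOL × %ΔSales = 1.6755 × +20.2% = +33.8%.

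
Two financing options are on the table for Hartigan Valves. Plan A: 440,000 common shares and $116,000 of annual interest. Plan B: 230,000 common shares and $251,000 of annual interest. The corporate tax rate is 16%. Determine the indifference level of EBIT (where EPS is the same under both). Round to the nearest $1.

At indifference, (EBIT − 116,000)(1 − t)/440,000 = (EBIT − 251,000)(1 − t)/230,000.
The (1 − t) factor cancels: (EBIT − 116,000) × 230,000 = (EBIT − 251,000) × 440,000.
Solving, EBIT = (251,000·440,000 − 116,000·230,000) / (440,000 − 230,000) = 83,760,000,000 / 210,000 = 398,857.14.

$398,857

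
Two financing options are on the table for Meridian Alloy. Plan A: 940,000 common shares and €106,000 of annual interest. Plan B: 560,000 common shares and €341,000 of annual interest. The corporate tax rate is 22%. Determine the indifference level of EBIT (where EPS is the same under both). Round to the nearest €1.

At indifference, (EBIT − 106,000)(1 − t)/940,000 = (EBIT − 341,000)(1 − t)/560,000.
The (1 − t) factor cancels: (EBIT − 106,000) × 560,000 = (EBIT − 341,000) × 940,000.
EBIT × (940,000 − 560,000) = 341,000 × 940,000 − 106,000 × 560,000 = 261,180,000,000, so EBIT = 261,180,000,000 ÷ 380,000 = 687,315.79.

€687,316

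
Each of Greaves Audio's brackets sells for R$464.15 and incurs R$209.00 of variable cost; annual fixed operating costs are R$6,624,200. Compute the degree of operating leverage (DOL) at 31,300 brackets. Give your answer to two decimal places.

At 31,300 units, contribution = 31,300 × R$255.15 = R$7,986,195.00.
EBIT = R$7,986,195.00 − R$6,624,200 = R$1,361,995.00.
DOL = contribution ÷ EBIT = R$7,986,195.00 ÷ R$1,361,995.00 = 5.8636.

5.86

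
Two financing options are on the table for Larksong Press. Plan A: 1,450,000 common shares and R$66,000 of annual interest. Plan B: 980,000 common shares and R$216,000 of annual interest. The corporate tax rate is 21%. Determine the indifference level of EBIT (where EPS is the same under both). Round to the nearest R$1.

R$528,766

Set EPS_A = EPS_B: (EBIT − R$66,000)(1 − 0.21) ÷ 1,450,000 = (EBIT − R$216,000)(1 − 0.21) ÷ 980,000.
Cancelling (1 − t) and cross-multiplying: 980,000·(EBIT − 66,000) = 1,450,000·(EBIT − 216,000).
EBIT × (1,450,000 − 980,000) = 216,000 × 1,450,000 − 66,000 × 980,000 = 248,520,000,000, so EBIT = 248,520,000,000 ÷ 470,000 = 528,765.96.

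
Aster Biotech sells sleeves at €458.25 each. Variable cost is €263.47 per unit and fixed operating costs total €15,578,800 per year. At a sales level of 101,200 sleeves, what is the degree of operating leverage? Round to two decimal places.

4.77

Total contribution margin = 101,200 × €194.78 = €19,711,736.00.
EBIT = €19,711,736.00 − €15,578,800 = €4,132,936.00.
So DOL = total CM / EBIT = €19,711,736.00 / €4,132,936.00 = 4.7694.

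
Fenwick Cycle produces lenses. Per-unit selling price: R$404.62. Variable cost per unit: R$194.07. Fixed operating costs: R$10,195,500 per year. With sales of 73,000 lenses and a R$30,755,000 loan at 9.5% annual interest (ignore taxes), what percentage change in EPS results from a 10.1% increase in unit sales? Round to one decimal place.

+68.9%

At 73,000 units, contribution = 73,000 × R$210.55 = R$15,370,150.00.
Subtracting fixed costs: EBIT = R$15,370,150.00 − R$10,195,500 = R$5,174,650.00.
Interest = R$2,921,725.00, so EBIT − I = R$2,252,925.00.
Degree of combined leverage = contribution ÷ (EBIT − I) = R$15,370,150.00 ÷ R$2,252,925.00 = 6.8223.
EPS therefore changes by 6.8223 × (+10.1%) = +68.9%.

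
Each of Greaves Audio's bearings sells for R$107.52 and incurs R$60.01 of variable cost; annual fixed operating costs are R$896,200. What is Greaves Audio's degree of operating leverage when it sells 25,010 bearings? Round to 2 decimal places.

4.07

At 25,010 units, contribution = 25,010 × R$47.51 = R$1,188,225.10.
Operating income = contribution − fixed costs = R$1,188,225.10 − R$896,200 = R$292,025.10.
So DOL = total CM / EBIT = R$1,188,225.10 / R$292,025.10 = 4.0689.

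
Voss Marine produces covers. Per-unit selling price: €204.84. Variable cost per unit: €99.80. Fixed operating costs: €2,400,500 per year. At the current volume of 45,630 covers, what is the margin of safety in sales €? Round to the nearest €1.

Contribution margin per unit = €204.84 − €99.80 = €105.04. Break-even units = €2,400,500 ÷ €105.04 = 22,853.20; break-even revenue = 22,853.20 × €204.84 = €4,681,249.24.
Actual sales revenue = 45,630 × €204.84 = €9,346,849.20.
Margin of safety = €9,346,849.20 − €4,681,249.24 = €4,665,600.

€4,665,600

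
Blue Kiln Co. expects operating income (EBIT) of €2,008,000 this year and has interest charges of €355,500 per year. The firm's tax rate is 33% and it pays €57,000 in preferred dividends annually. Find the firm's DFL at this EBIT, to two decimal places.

Annual interest charges come to €355,500.00.
Preferred dividends grossed up pre-tax: €57,000 / (1 − 0.33) = €85,074.63.
DFL = EBIT ÷ [EBIT − I − D_p/(1−t)] = €2,008,000 ÷ [€2,008,000 − €355,500.00 − €85,074.63] = €2,008,000 ÷ €1,567,425.37 = 1.2811.

1.28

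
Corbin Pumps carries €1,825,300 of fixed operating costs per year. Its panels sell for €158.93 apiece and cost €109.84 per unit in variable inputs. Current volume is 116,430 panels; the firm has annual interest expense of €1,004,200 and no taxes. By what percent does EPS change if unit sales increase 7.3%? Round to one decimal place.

Contribution at this volume is 116,430 × €49.09 = €5,715,548.70.
Operating income = contribution − fixed costs = €5,715,548.70 − €1,825,300 = €3,890,248.70.
Interest = €1,004,200.00, so EBIT − I = €2,886,048.70.
Degree of combined leverage = contribution ÷ (EBIT − I) = €5,715,548.70 ÷ €2,886,048.70 = 1.9804.
EPS therefore changes by 1.9804 × (+7.3%) = +14.5%.

+14.5%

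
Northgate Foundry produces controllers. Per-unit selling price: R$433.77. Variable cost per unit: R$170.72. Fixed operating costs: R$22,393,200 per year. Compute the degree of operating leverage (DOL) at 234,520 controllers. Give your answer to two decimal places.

1.57

Total contribution margin = 234,520 × R$263.05 = R$61,690,486.00.
Subtracting fixed costs: EBIT = R$61,690,486.00 − R$22,393,200 = R$39,297,286.00.
DOL = contribution ÷ EBIT = R$61,690,486.00 ÷ R$39,297,286.00 = 1.5698.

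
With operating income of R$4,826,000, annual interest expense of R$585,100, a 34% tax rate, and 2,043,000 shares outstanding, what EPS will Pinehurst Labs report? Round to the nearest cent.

Interest = R$585,100.00, so EBT = R$4,826,000 − R$585,100.00 = R$4,240,900.00.
After tax at 34%: net income = R$4,240,900.00 × 0.66 = R$2,798,994.00.
EPS = R$2,798,994.00 ÷ 2,043,000 = R$1.37.

R$1.37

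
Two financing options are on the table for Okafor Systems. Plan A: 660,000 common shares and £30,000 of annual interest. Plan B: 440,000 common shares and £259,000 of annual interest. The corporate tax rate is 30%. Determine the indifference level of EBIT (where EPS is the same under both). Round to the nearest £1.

At indifference, (EBIT − 30,000)(1 − t)/660,000 = (EBIT − 259,000)(1 − t)/440,000.
The (1 − t) factor cancels: (EBIT − 30,000) × 440,000 = (EBIT − 259,000) × 660,000.
EBIT × (660,000 − 440,000) = 259,000 × 660,000 − 30,000 × 440,000 = 157,740,000,000, so EBIT = 157,740,000,000 ÷ 220,000 = 717,000.00.

£717,000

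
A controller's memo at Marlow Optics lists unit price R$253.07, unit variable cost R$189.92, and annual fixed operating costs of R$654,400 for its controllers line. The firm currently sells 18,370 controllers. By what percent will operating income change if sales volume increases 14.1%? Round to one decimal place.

+32.3%

Total contribution margin = 18,370 × R$63.15 = R$1,160,065.50.
Subtracting fixed costs: EBIT = R$1,160,065.50 − R$654,400 = R$505,665.50.
So DOL = total CM / EBIT = R$1,160,065.50 / R$505,665.50 = 2.2941.
So EBIT moves 2.2941 × (+14.1%) = +32.3%.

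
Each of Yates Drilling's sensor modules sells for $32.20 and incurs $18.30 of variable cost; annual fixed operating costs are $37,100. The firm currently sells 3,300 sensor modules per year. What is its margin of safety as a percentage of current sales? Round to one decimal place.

Each unit contributes $32.20 − $18.30 = $13.90. Break-even units = $37,100 ÷ $13.90 = 2,669.06; break-even revenue = 2,669.06 × $32.20 = $85,943.88.
Current sales = 3,300 × $32.20 = $106,260.00.
Margin of safety = ($106,260.00 − $85,943.88) ÷ $106,260.00 = 19.1%.

19.1%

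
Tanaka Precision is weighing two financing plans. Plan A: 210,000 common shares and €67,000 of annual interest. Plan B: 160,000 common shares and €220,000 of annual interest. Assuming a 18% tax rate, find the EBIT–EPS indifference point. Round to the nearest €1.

Set EPS_A = EPS_B: (EBIT − €67,000)(1 − 0.18) ÷ 210,000 = (EBIT − €220,000)(1 − 0.18) ÷ 160,000.
Cancelling (1 − t) and cross-multiplying: 160,000·(EBIT − 67,000) = 210,000·(EBIT − 220,000).
EBIT × (210,000 − 160,000) = 220,000 × 210,000 − 67,000 × 160,000 = 35,480,000,000, so EBIT = 35,480,000,000 ÷ 50,000 = 709,600.00.

€709,600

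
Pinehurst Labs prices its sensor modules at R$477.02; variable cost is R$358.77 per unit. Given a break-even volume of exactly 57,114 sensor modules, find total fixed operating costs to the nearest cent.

R$6,753,730.50

Unit CM = price − variable cost = R$477.02 − R$358.77 = R$118.25.
Fixed costs = break-even units × CM = 57,114 × R$118.25 = R$6,753,730.50.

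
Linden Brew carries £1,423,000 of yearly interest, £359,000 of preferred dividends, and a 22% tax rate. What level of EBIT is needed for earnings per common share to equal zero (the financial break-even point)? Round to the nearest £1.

Preferred dividends are paid after tax, so their pre-tax equivalent is £359,000 ÷ (1 − 0.22) = £460,256.41.
Financial break-even EBIT = interest + D_p ÷ (1 − t) = £1,423,000 + £460,256.41 = £1,883,256.41.

£1,883,256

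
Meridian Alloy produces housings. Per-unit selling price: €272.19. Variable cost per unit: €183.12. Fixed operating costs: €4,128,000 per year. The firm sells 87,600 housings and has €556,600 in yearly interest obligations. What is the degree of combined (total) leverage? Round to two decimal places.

At 87,600 units, contribution = 87,600 × €89.07 = €7,802,532.00.
Operating income = contribution − fixed costs = €7,802,532.00 − €4,128,000 = €3,674,532.00. Interest = €556,600.00.
DOL = €7,802,532.00 ÷ €3,674,532.00 = 2.1234; DFL = €3,674,532.00 ÷ €3,117,932.00 = 1.1785.
DCL = DOL × DFL = 2.1234 × 1.1785 = 2.5024.

2.50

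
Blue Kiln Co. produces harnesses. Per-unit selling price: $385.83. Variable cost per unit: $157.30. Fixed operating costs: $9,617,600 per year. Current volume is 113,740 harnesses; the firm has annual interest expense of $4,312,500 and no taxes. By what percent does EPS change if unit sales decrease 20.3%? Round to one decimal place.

At 113,740 units, contribution = 113,740 × $228.53 = $25,993,002.20.
EBIT = $25,993,002.20 − $9,617,600 = $16,375,402.20.
Interest = $4,312,500.00, so EBIT − I = $12,062,902.20.
Degree of combined leverage = contribution ÷ (EBIT − I) = $25,993,002.20 ÷ $12,062,902.20 = 2.1548.
%ΔEPS = DCL × %ΔSales = 2.1548 × -20.3% = -43.7%.

-43.7%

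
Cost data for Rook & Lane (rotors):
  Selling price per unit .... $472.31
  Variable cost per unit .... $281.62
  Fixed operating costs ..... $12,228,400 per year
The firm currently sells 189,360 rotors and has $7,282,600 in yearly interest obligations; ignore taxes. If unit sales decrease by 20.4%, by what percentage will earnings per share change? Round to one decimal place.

At 189,360 units, contribution = 189,360 × $190.69 = $36,109,058.40.
Subtracting fixed costs: EBIT = $36,109,058.40 − $12,228,400 = $23,880,658.40.
After interest of $7,282,600.00, pre-tax earnings = $16,598,058.40.
DCL = total CM / (EBIT − I) = $36,109,058.40 / $16,598,058.40 = 2.1755.
EPS therefore changes by 2.1755 × (-20.4%) = -44.4%.

-44.4%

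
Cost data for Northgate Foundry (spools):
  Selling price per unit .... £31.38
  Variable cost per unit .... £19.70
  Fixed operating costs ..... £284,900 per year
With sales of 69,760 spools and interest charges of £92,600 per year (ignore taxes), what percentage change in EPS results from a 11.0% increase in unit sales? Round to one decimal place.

+20.5%

Contribution at this volume is 69,760 × £11.68 = £814,796.80.
Subtracting fixed costs: EBIT = £814,796.80 − £284,900 = £529,896.80.
Interest = £92,600.00, so EBIT − I = £437,296.80.
DCL = total CM / (EBIT − I) = £814,796.80 / £437,296.80 = 1.8633.
EPS therefore changes by 1.8633 × (+11.0%) = +20.5%.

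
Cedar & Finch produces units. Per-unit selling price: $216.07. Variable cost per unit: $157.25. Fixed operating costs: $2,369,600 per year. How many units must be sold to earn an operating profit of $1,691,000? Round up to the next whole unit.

Each unit contributes $216.07 − $157.25 = $58.82.
Required volume = (fixed costs + target profit) ÷ CM = ($2,369,600 + $1,691,000) ÷ $58.82 = 69,034.34, so 69,035 units.

69,035 units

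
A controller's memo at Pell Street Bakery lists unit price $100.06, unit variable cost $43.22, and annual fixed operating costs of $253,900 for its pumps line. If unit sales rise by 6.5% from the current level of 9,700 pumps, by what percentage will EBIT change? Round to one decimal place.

At 9,700 units, contribution = 9,700 × $56.84 = $551,348.00.
EBIT = $551,348.00 − $253,900 = $297,448.00.
So DOL = total CM / EBIT = $551,348.00 / $297,448.00 = 1.8536.
Operating income changes by 1.8536 × +6.5% = +12.0%.

+12.0%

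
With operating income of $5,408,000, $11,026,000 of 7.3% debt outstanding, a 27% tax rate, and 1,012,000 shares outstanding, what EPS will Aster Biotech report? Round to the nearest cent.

Pre-tax income = $5,408,000 − $804,898.00 = $4,603,102.00.
After tax at 27%: net income = $4,603,102.00 × 0.73 = $3,360,264.46.
Per share: $3,360,264.46 / 1,012,000 shares = $3.32.

$3.32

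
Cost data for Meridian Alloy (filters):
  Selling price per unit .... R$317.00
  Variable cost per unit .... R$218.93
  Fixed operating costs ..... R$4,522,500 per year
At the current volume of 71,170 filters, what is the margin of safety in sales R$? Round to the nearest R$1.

R$7,942,429

Unit CM = price − variable cost = R$317.00 − R$218.93 = R$98.07. Break-even units = R$4,522,500 ÷ R$98.07 = 46,115.02; break-even revenue = 46,115.02 × R$317.00 = R$14,618,461.30.
Current sales = 71,170 × R$317.00 = R$22,560,890.00.
Margin of safety = R$22,560,890.00 − R$14,618,461.30 = R$7,942,429.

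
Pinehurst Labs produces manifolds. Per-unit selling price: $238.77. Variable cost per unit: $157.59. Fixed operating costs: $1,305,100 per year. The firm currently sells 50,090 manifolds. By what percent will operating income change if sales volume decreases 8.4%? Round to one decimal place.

At 50,090 units, contribution = 50,090 × $81.18 = $4,066,306.20.
Operating income = contribution − fixed costs = $4,066,306.20 − $1,305,100 = $2,761,206.20.
So DOL = total CM / EBIT = $4,066,306.20 / $2,761,206.20 = 1.4727.
%ΔEBIT = DOL × %ΔSales = 1.4727 × -8.4% = -12.4%.

-12.4%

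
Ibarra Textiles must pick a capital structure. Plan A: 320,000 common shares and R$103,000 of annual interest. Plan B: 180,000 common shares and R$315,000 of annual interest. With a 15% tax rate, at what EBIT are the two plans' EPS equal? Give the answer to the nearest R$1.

R$587,571

At indifference, (EBIT − 103,000)(1 − t)/320,000 = (EBIT − 315,000)(1 − t)/180,000.
The (1 − t) factor cancels: (EBIT − 103,000) × 180,000 = (EBIT − 315,000) × 320,000.
EBIT × (320,000 − 180,000) = 315,000 × 320,000 − 103,000 × 180,000 = 82,260,000,000, so EBIT = 82,260,000,000 ÷ 140,000 = 587,571.43.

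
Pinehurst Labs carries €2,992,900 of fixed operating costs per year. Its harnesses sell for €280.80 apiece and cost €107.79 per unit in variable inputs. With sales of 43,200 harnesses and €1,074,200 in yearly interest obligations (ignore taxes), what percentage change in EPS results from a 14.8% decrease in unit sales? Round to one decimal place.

-32.5%

Contribution at this volume is 43,200 × €173.01 = €7,474,032.00.
Subtracting fixed costs: EBIT = €7,474,032.00 − €2,992,900 = €4,481,132.00.
Interest = €1,074,200.00, so EBIT − I = €3,406,932.00.
DCL = total CM / (EBIT − I) = €7,474,032.00 / €3,406,932.00 = 2.1938.
EPS therefore changes by 2.1938 × (-14.8%) = -32.5%.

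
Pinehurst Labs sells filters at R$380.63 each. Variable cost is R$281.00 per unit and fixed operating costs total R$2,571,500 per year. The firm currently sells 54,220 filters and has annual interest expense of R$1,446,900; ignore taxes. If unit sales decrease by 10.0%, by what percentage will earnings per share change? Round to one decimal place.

-39.0%

Contribution at this volume is 54,220 × R$99.63 = R$5,401,938.60.
EBIT = R$5,401,938.60 − R$2,571,500 = R$2,830,438.60.
After interest of R$1,446,900.00, pre-tax earnings = R$1,383,538.60.
Degree of combined leverage = contribution ÷ (EBIT − I) = R$5,401,938.60 ÷ R$1,383,538.60 = 3.9044.
%ΔEPS = DCL × %ΔSales = 3.9044 × -10.0% = -39.0%.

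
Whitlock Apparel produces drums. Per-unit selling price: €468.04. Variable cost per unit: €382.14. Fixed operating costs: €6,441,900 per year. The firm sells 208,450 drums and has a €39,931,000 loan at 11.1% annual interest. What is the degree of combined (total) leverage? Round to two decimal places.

At 208,450 units, contribution = 208,450 × €85.90 = €17,905,855.00.
Operating income = contribution − fixed costs = €17,905,855.00 − €6,441,900 = €11,463,955.00. Interest = €4,432,341.00, so EBIT − I = €7,031,614.00.
DCL = contribution ÷ (EBIT − I) = €17,905,855.00 ÷ €7,031,614.00 = 2.5465.

2.55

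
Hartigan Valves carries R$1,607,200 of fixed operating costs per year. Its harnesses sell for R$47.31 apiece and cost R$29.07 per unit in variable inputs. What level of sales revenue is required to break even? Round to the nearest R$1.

CM per unit = R$47.31 − R$29.07 = R$18.24; CM ratio = R$18.24 / R$47.31 = 0.3855.
Break-even sales = FC ÷ CM ratio = R$1,607,200 × R$47.31 / R$18.24 = R$4,168,675.

R$4,168,675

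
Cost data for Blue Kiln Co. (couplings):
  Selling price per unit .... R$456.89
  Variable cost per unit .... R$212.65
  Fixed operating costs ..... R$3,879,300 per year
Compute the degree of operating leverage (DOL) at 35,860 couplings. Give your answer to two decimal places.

1.80

At 35,860 units, contribution = 35,860 × R$244.24 = R$8,758,446.40.
Operating income = contribution − fixed costs = R$8,758,446.40 − R$3,879,300 = R$4,879,146.40.
So DOL = total CM / EBIT = R$8,758,446.40 / R$4,879,146.40 = 1.7951.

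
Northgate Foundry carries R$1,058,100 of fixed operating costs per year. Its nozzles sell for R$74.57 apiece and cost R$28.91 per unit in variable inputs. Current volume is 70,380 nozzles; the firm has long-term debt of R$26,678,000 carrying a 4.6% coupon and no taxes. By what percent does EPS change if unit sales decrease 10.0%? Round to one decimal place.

Total contribution margin = 70,380 × R$45.66 = R$3,213,550.80.
Operating income = contribution − fixed costs = R$3,213,550.80 − R$1,058,100 = R$2,155,450.80.
After interest of R$1,227,188.00, pre-tax earnings = R$928,262.80.
Degree of combined leverage = contribution ÷ (EBIT − I) = R$3,213,550.80 ÷ R$928,262.80 = 3.4619.
%ΔEPS = DCL × %ΔSales = 3.4619 × -10.0% = -34.6%.

-34.6%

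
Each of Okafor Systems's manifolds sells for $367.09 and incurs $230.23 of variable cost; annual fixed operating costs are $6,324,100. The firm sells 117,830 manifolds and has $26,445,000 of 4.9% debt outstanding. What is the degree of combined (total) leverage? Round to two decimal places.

1.90

Contribution at this volume is 117,830 × $136.86 = $16,126,213.80.
Operating income = contribution − fixed costs = $16,126,213.80 − $6,324,100 = $9,802,113.80. Interest = $1,295,805.00.
DOL = $16,126,213.80 ÷ $9,802,113.80 = 1.6452; DFL = $9,802,113.80 ÷ $8,506,308.80 = 1.1523.
DCL = DOL × DFL = 1.6452 × 1.1523 = 1.8958.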